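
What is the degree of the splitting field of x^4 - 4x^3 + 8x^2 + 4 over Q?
The degree of the splitting field over Q equals the order of the Galois group, so first determine the group. The polynomial is an irreducible quartic over Q and its discriminant is 200704 = 448^2, a perfect square, so the Galois group is contained in A_4. The resolvent cubic y^3 - 8*y^2 - 16*y + 64 is irreducible over Q. An irreducible resolvent with square discriminant gives A_4. The Galois group A_4 (4T4) has order 12, so the splitting field has degree 12 over Q.

12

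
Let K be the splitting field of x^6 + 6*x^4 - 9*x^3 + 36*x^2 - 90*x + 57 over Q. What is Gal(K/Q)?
The polynomial f is an irreducible sextic over Q, so G = Gal(f/Q) is one of the 16 transitive subgroups 6T1, ..., 6T16 of S_6. The discriminant of f is -1691782213203, which is not a perfect square, so G is not contained in A_6. The transitive groups of degree 6 not contained in A_6 are: C_6 (6T1, order 6), S_3 (6T2, order 6), D_6 (6T3, order 12), C_3 x S_3 (6T5, order 18), A_4 x C_2 (6T6, order 24), S_4 (6T8, order 24), S_3 x S_3 (6T9, order 36), S_4 x C_2 (6T11, order 48), (S_3 x S_3) : C_2 (6T13, order 72), PGL(2,5) (6T14, order 120), S_6 (6T16, order 720). By Dedekind's theorem, for a prime p not dividing disc(f) the degrees of the irreducible factors of f mod p form the cycle type of an element of G. Factoring f modulo the 37 such primes p <= 173 (skipping 3, 73, 127, which divide the discriminant), each new pattern first appears at: mod 2: f = (x^6 + x^3 + 1), pattern 6; mod 7: f = (x^3 + 2x + 6)(x^3 + 4x + 6), pattern 3+3; mod 17: f = (x^2 + x + 16)(x^2 + 6x + 14)(x^2 + 10x + 2), pattern 2+2+2; mod 19: f = (x)(x + 3)(x + 4)(x + 5)(x + 10)(x + 16), pattern 1+1+1+1+1+1. No other pattern occurs in this range, so the set of observed cycle types is {6, 3+3, 2+2+2, 1+1+1+1+1+1}. The candidates containing elements of all these cycle types are C_6 (6T1) of order 6, D_6 (6T3) of order 12, C_3 x S_3 (6T5) of order 18, A_4 x C_2 (6T6) of order 24, S_3 x S_3 (6T9) of order 36, S_4 x C_2 (6T11) of order 48, (S_3 x S_3) : C_2 (6T13) of order 72, PGL(2,5) (6T14) of order 120, S_6 (6T16) of order 720; the others are excluded. The observed types are precisely the cycle types that occur in C_6 (6T1). Each of the other remaining candidates has further cycle types, and by the Chebotarev density theorem the matching factorization patterns would occur for a proportion of primes equal to their share of the group: D_6 (6T3) additionally contains elements of type 2+2+1+1 (3 of its 12 elements, about 25% of primes); C_3 x S_3 (6T5) additionally contains elements of type 3+1+1+1 (4 of its 18 elements, about 22% of primes); A_4 x C_2 (6T6) additionally contains elements of type 2+2+1+1, 2+1+1+1+1 (6 of its 24 elements, about 25% of primes); S_3 x S_3 (6T9) additionally contains elements of type 3+1+1+1, 2+2+1+1 (13 of its 36 elements, about 36% of primes); S_4 x C_2 (6T11) additionally contains elements of type 4+2, 4+1+1, 2+2+1+1, 2+1+1+1+1 (24 of its 48 elements, about 50% of primes); (S_3 x S_3) : C_2 (6T13) additionally contains elements of type 4+2, 3+2+1, 3+1+1+1, 2+2+1+1, 2+1+1+1+1 (49 of its 72 elements, about 68% of primes); PGL(2,5) (6T14) additionally contains elements of type 5+1, 4+1+1, 2+2+1+1 (69 of its 120 elements, about 58% of primes); S_6 (6T16) additionally contains elements of type 5+1, 4+2, 4+1+1, 3+2+1, 3+1+1+1, 2+2+1+1, 2+1+1+1+1 (544 of its 720 elements, about 76% of primes). None of the 37 primes tested shows any such pattern (for each of these groups the chance of that is below 10^-4), which rules them out. Hence G = C_6 (6T1), of order 6.

C_6 (order 6)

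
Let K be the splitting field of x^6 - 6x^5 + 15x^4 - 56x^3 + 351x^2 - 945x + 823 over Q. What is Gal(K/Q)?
The polynomial f is an irreducible sextic over Q, so G = Gal(f/Q) is one of the 16 transitive subgroups 6T1, ..., 6T16 of S_6. The discriminant of f is -2200994196714027, which is not a perfect square, so G is not contained in A_6. The transitive groups of degree 6 not contained in A_6 are: C_6 (6T1, order 6), S_3 (6T2, order 6), D_6 (6T3, order 12), C_3 x S_3 (6T5, order 18), A_4 x C_2 (6T6, order 24), S_4 (6T8, order 24), S_3 x S_3 (6T9, order 36), S_4 x C_2 (6T11, order 48), (S_3 x S_3) : C_2 (6T13, order 72), PGL(2,5) (6T14, order 120), S_6 (6T16, order 720). By Dedekind's theorem, for a prime p not dividing disc(f) the degrees of the irreducible factors of f mod p form the cycle type of an element of G. Factoring f modulo the 25 such primes p <= 127 (skipping 3, 11, 13, 17, 43, 109, which divide the discriminant), each new pattern first appears at: mod 2: f = (x^6 + x^4 + x^2 + x + 1), pattern 6; mod 7: f = (x + 2)(x^2 + 3x + 6)(x^3 + 3x^2 + 2x + 5), pattern 3+2+1; mod 23: f = (x^2 + 19x + 20)(x^4 + 21x^3 + 10x^2 + x + 17), pattern 4+2; mod 31: f = (x + 12)(x + 26)(x^2 + 4x + 29)(x^2 + 14x + 19), pattern 2+2+1+1; mod 61: f = (x + 7)(x + 18)(x + 32)(x + 60)(x^2 + 60x + 56), pattern 2+1+1+1+1; mod 97: f = (x + 22)(x + 71)(x + 79)(x^3 + 16x^2 + 91x + 38), pattern 3+1+1+1; mod 113: f = (x^2 + 28x + 45)(x^2 + 93x + 4)(x^2 + 99x + 73), pattern 2+2+2; mod 127: f = (x^3 + 7x^2 + 106x + 7)(x^3 + 114x^2 + 45), pattern 3+3. No other pattern occurs in this range, so the set of observed cycle types is {6, 3+2+1, 4+2, 2+2+1+1, 2+1+1+1+1, 3+1+1+1, 2+2+2, 3+3}. The candidates containing elements of all these cycle types are (S_3 x S_3) : C_2 (6T13) of order 72, S_6 (6T16) of order 720; the others are excluded. The observed types are precisely the cycle types that occur in (S_3 x S_3) : C_2 (6T13) (apart from the identity). Each of the other remaining candidates has further cycle types, and by the Chebotarev density theorem the matching factorization patterns would occur for a proportion of primes equal to their share of the group: S_6 (6T16) additionally contains elements of type 5+1, 4+1+1 (234 of its 720 elements, about 32% of primes). None of the 25 primes tested shows any such pattern (for each of these groups the chance of that is below 10^-4), which rules them out. Hence G = (S_3 x S_3) : C_2 (6T13), of order 72.

6T13: (S_3 x S_3) : C_2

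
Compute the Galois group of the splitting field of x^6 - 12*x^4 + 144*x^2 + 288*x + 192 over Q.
6T1: C_6

The polynomial f is an irreducible sextic over Q, so G = Gal(f/Q) is one of the 16 transitive subgroups 6T1, ..., 6T16 of S_6. The discriminant of f is -7629540176166912, which is not a perfect square, so G is not contained in A_6. The transitive groups of degree 6 not contained in A_6 are: C_6 (6T1, order 6), S_3 (6T2, order 6), D_6 (6T3, order 12), C_3 x S_3 (6T5, order 18), A_4 x C_2 (6T6, order 24), S_4 (6T8, order 24), S_3 x S_3 (6T9, order 36), S_4 x C_2 (6T11, order 48), (S_3 x S_3) : C_2 (6T13, order 72), PGL(2,5) (6T14, order 120), S_6 (6T16, order 720). By Dedekind's theorem, for a prime p not dividing disc(f) the degrees of the irreducible factors of f mod p form the cycle type of an element of G. Factoring f modulo the 37 such primes p <= 173 (skipping 2, 3, 19, which divide the discriminant), each new pattern first appears at: mod 5: f = (x^6 + 3x^4 + 4x^2 + 3x + 2), pattern 6; mod 7: f = (x^3 + 3x + 5)(x^3 + 6x + 2), pattern 3+3; mod 17: f = (x^2 + 5x + 14)(x^2 + 14x + 3)(x^2 + 15x + 7), pattern 2+2+2; mod 37: f = (x + 1)(x + 4)(x + 13)(x + 27)(x + 32)(x + 34), pattern 1+1+1+1+1+1. No other pattern occurs in this range, so the set of observed cycle types is {6, 3+3, 2+2+2, 1+1+1+1+1+1}. The candidates containing elements of all these cycle types are C_6 (6T1) of order 6, D_6 (6T3) of order 12, C_3 x S_3 (6T5) of order 18, A_4 x C_2 (6T6) of order 24, S_3 x S_3 (6T9) of order 36, S_4 x C_2 (6T11) of order 48, (S_3 x S_3) : C_2 (6T13) of order 72, PGL(2,5) (6T14) of order 120, S_6 (6T16) of order 720; the others are excluded. The observed types are precisely the cycle types that occur in C_6 (6T1). Each of the other remaining candidates has further cycle types, and by the Chebotarev density theorem the matching factorization patterns would occur for a proportion of primes equal to their share of the group: D_6 (6T3) additionally contains elements of type 2+2+1+1 (3 of its 12 elements, about 25% of primes); C_3 x S_3 (6T5) additionally contains elements of type 3+1+1+1 (4 of its 18 elements, about 22% of primes); A_4 x C_2 (6T6) additionally contains elements of type 2+2+1+1, 2+1+1+1+1 (6 of its 24 elements, about 25% of primes); S_3 x S_3 (6T9) additionally contains elements of type 3+1+1+1, 2+2+1+1 (13 of its 36 elements, about 36% of primes); S_4 x C_2 (6T11) additionally contains elements of type 4+2, 4+1+1, 2+2+1+1, 2+1+1+1+1 (24 of its 48 elements, about 50% of primes); (S_3 x S_3) : C_2 (6T13) additionally contains elements of type 4+2, 3+2+1, 3+1+1+1, 2+2+1+1, 2+1+1+1+1 (49 of its 72 elements, about 68% of primes); PGL(2,5) (6T14) additionally contains elements of type 5+1, 4+1+1, 2+2+1+1 (69 of its 120 elements, about 58% of primes); S_6 (6T16) additionally contains elements of type 5+1, 4+2, 4+1+1, 3+2+1, 3+1+1+1, 2+2+1+1, 2+1+1+1+1 (544 of its 720 elements, about 76% of primes). None of the 37 primes tested shows any such pattern (for each of these groups the chance of that is below 10^-4), which rules them out. Hence G = C_6 (6T1), of order 6.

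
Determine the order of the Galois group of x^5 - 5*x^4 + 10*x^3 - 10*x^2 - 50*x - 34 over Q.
The degree of the splitting field over Q equals the order of the Galois group, so first determine the group. The polynomial f is an irreducible quintic over Q, so G = Gal(f/Q) is a transitive subgroup of S_5: one of C_5 (5T1, order 5), D_5 (5T2, order 10), F_20 (5T3, order 20), A_5 (5T4, order 60) or S_5 (5T5, order 120). The discriminant of f is 58564000000 = 242000^2, a perfect square, so G is contained in A_5. The transitive groups of degree 5 contained in A_5 are: C_5 (5T1, order 5), D_5 (5T2, order 10), A_5 (5T4, order 60). By Dedekind's theorem, for a prime p not dividing disc(f) the degrees of the irreducible factors of f mod p form the cycle type of an element of G. Factoring f modulo the 3 such primes p <= 13 (skipping 2, 5, 11, which divide the discriminant), each new pattern first appears at: mod 3: f = (x^5 + x^4 + x^3 + 2x^2 + x + 2), pattern 5; mod 13: f = (x + 4)(x + 6)(x^3 + 11x^2 + 6x + 4), pattern 3+1+1. No other pattern occurs in this range, so the set of observed cycle types is {5, 3+1+1}. Among the candidates above, the only group containing elements of all these cycle types is A_5 (5T4) — each of C_5 (5T1), D_5 (5T2) lacks at least one of them. Hence G = A_5 (5T4), of order 60. The Galois group A_5 (5T4) has order 60, so the splitting field has degree 60 over Q.

60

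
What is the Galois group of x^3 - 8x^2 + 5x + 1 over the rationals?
The polynomial is an irreducible cubic over Q and its discriminant is 2401 = 49^2, a perfect square. For an irreducible cubic, a square discriminant forces the Galois group to be A_3, the cyclic group of order 3.

C_3, A_3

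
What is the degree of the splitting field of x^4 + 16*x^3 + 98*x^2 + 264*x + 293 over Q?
12

The degree of the splitting field over Q equals the order of the Galois group, so first determine the group. The polynomial is an irreducible quartic over Q and its discriminant is 12845056 = 3584^2, a perfect square, so the Galois group is contained in A_4. The resolvent cubic y^3 - 98*y^2 + 3052*y - 29848 is irreducible over Q. An irreducible resolvent with square discriminant gives A_4. The Galois group A_4 (4T4) has order 12, so the splitting field has degree 12 over Q.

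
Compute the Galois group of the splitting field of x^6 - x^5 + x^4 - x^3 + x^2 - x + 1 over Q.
The polynomial f is an irreducible sextic over Q, so G = Gal(f/Q) is one of the 16 transitive subgroups 6T1, ..., 6T16 of S_6. The discriminant of f is -16807, which is not a perfect square, so G is not contained in A_6. The transitive groups of degree 6 not contained in A_6 are: C_6 (6T1, order 6), S_3 (6T2, order 6), D_6 (6T3, order 12), C_3 x S_3 (6T5, order 18), A_4 x C_2 (6T6, order 24), S_4 (6T8, order 24), S_3 x S_3 (6T9, order 36), S_4 x C_2 (6T11, order 48), (S_3 x S_3) : C_2 (6T13, order 72), PGL(2,5) (6T14, order 120), S_6 (6T16, order 720). By Dedekind's theorem, for a prime p not dividing disc(f) the degrees of the irreducible factors of f mod p form the cycle type of an element of G. Factoring f modulo the 37 such primes p <= 163 (skipping 7, which divides the discriminant), each new pattern first appears at: mod 2: f = (x^3 + x + 1)(x^3 + x^2 + 1), pattern 3+3; mod 3: f = (x^6 + 2x^5 + x^4 + 2x^3 + x^2 + 2x + 1), pattern 6; mod 13: f = (x^2 + 7x + 1)(x^2 + 8x + 1)(x^2 + 10x + 1), pattern 2+2+2; mod 29: f = (x + 7)(x + 16)(x + 20)(x + 23)(x + 24)(x + 25), pattern 1+1+1+1+1+1. No other pattern occurs in this range, so the set of observed cycle types is {3+3, 6, 2+2+2, 1+1+1+1+1+1}. The candidates containing elements of all these cycle types are C_6 (6T1) of order 6, D_6 (6T3) of order 12, C_3 x S_3 (6T5) of order 18, A_4 x C_2 (6T6) of order 24, S_3 x S_3 (6T9) of order 36, S_4 x C_2 (6T11) of order 48, (S_3 x S_3) : C_2 (6T13) of order 72, PGL(2,5) (6T14) of order 120, S_6 (6T16) of order 720; the others are excluded. The observed types are precisely the cycle types that occur in C_6 (6T1). Each of the other remaining candidates has further cycle types, and by the Chebotarev density theorem the matching factorization patterns would occur for a proportion of primes equal to their share of the group: D_6 (6T3) additionally contains elements of type 2+2+1+1 (3 of its 12 elements, about 25% of primes); C_3 x S_3 (6T5) additionally contains elements of type 3+1+1+1 (4 of its 18 elements, about 22% of primes); A_4 x C_2 (6T6) additionally contains elements of type 2+2+1+1, 2+1+1+1+1 (6 of its 24 elements, about 25% of primes); S_3 x S_3 (6T9) additionally contains elements of type 3+1+1+1, 2+2+1+1 (13 of its 36 elements, about 36% of primes); S_4 x C_2 (6T11) additionally contains elements of type 4+2, 4+1+1, 2+2+1+1, 2+1+1+1+1 (24 of its 48 elements, about 50% of primes); (S_3 x S_3) : C_2 (6T13) additionally contains elements of type 4+2, 3+2+1, 3+1+1+1, 2+2+1+1, 2+1+1+1+1 (49 of its 72 elements, about 68% of primes); PGL(2,5) (6T14) additionally contains elements of type 5+1, 4+1+1, 2+2+1+1 (69 of its 120 elements, about 58% of primes); S_6 (6T16) additionally contains elements of type 5+1, 4+2, 4+1+1, 3+2+1, 3+1+1+1, 2+2+1+1, 2+1+1+1+1 (544 of its 720 elements, about 76% of primes). None of the 37 primes tested shows any such pattern (for each of these groups the chance of that is below 10^-4), which rules them out. Hence G = C_6 (6T1), of order 6.

C_6 (order 6)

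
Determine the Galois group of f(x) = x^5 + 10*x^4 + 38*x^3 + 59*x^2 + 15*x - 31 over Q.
The polynomial f is an irreducible quintic over Q, so G = Gal(f/Q) is a transitive subgroup of S_5: one of C_5 (5T1, order 5), D_5 (5T2, order 10), F_20 (5T3, order 20), A_5 (5T4, order 60) or S_5 (5T5, order 120). The discriminant of f is 734464, which is not a perfect square, so G is not contained in A_5. The transitive groups of degree 5 not contained in A_5 are: F_20 (5T3, order 20), S_5 (5T5, order 120). By Dedekind's theorem, for a prime p not dividing disc(f) the degrees of the irreducible factors of f mod p form the cycle type of an element of G. Factoring f modulo the 3 such primes p <= 7 (skipping 2, which divides the discriminant), each new pattern first appears at: mod 3: f = (x^5 + x^4 + 2x^3 + 2x^2 + 2), pattern 5; mod 7: f = (x^2 + x + 6)(x^3 + 2x^2 + 2x + 3), pattern 3+2. No other pattern occurs in this range, so the set of observed cycle types is {5, 3+2}. Among the candidates above, the only group containing elements of all these cycle types is S_5 (5T5) — F_20 (5T3) lacks at least one of them. Hence G = S_5 (5T5), of order 120.

S_5 (also written S5)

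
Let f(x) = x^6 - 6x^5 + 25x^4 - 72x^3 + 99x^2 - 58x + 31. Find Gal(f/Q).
The polynomial f is an irreducible sextic over Q, so G = Gal(f/Q) is one of the 16 transitive subgroups 6T1, ..., 6T16 of S_6. The discriminant of f is -9637806080000, which is not a perfect square, so G is not contained in A_6. The transitive groups of degree 6 not contained in A_6 are: C_6 (6T1, order 6), S_3 (6T2, order 6), D_6 (6T3, order 12), C_3 x S_3 (6T5, order 18), A_4 x C_2 (6T6, order 24), S_4 (6T8, order 24), S_3 x S_3 (6T9, order 36), S_4 x C_2 (6T11, order 48), (S_3 x S_3) : C_2 (6T13, order 72), PGL(2,5) (6T14, order 120), S_6 (6T16, order 720). By Dedekind's theorem, for a prime p not dividing disc(f) the degrees of the irreducible factors of f mod p form the cycle type of an element of G. Factoring f modulo the 17 such primes p <= 71 (skipping 2, 5, 7, which divide the discriminant), each new pattern first appears at: mod 3: f = (x^3 + x^2 + 2x + 1)(x^3 + 2x^2 + 1), pattern 3+3; mod 13: f = (x^6 + 7x^5 + 12x^4 + 6x^3 + 8x^2 + 7x + 5), pattern 6; mod 19: f = (x^2 + 8x + 8)(x^4 + 5x^3 + 15x^2 + 15x + 11), pattern 4+2; mod 23: f = (x + 13)(x + 19)(x^4 + 8x^3 + 5x^2 + 14), pattern 4+1+1; mod 53: f = (x^2 + 30x + 15)(x^2 + 35x + 31)(x^2 + 35x + 46), pattern 2+2+2; mod 59: f = (x + 37)(x + 47)(x^2 + 38x + 29)(x^2 + 49x + 2), pattern 2+2+1+1; mod 71: f = (x + 2)(x + 21)(x + 38)(x + 62)(x^2 + 13x + 47), pattern 2+1+1+1+1. No other pattern occurs in this range, so the set of observed cycle types is {3+3, 6, 4+2, 4+1+1, 2+2+2, 2+2+1+1, 2+1+1+1+1}. The candidates containing elements of all these cycle types are S_4 x C_2 (6T11) of order 48, S_6 (6T16) of order 720; the others are excluded. The observed types are precisely the cycle types that occur in S_4 x C_2 (6T11) (apart from the identity). Each of the other remaining candidates has further cycle types, and by the Chebotarev density theorem the matching factorization patterns would occur for a proportion of primes equal to their share of the group: S_6 (6T16) additionally contains elements of type 5+1, 3+2+1, 3+1+1+1 (304 of its 720 elements, about 42% of primes). None of the 17 primes tested shows any such pattern (for each of these groups the chance of that is below 10^-4), which rules them out. Hence G = S_4 x C_2 (6T11), of order 48.

6T11: S_4 x C_2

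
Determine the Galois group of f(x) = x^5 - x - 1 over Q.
S_5

The polynomial f is an irreducible quintic over Q, so G = Gal(f/Q) is a transitive subgroup of S_5: one of C_5 (5T1, order 5), D_5 (5T2, order 10), F_20 (5T3, order 20), A_5 (5T4, order 60) or S_5 (5T5, order 120). The discriminant of f is 2869, which is not a perfect square, so G is not contained in A_5. The transitive groups of degree 5 not contained in A_5 are: F_20 (5T3, order 20), S_5 (5T5, order 120). By Dedekind's theorem, for a prime p not dividing disc(f) the degrees of the irreducible factors of f mod p form the cycle type of an element of G. Factoring f modulo the first such prime p = 2, each new pattern first appears at: mod 2: f = (x^2 + x + 1)(x^3 + x^2 + 1), pattern 3+2. No other pattern occurs in this range, so the set of observed cycle types is {3+2}. Among the candidates above, the only group containing elements of all these cycle types is S_5 (5T5) — F_20 (5T3) lacks at least one of them. Hence G = S_5 (5T5), of order 120.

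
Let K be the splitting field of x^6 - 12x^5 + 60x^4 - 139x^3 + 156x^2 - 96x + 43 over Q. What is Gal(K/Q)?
6T13: (S_3 x S_3) : C_2

The polynomial f is an irreducible sextic over Q, so G = Gal(f/Q) is one of the 16 transitive subgroups 6T1, ..., 6T16 of S_6. The discriminant of f is -2573642648187, which is not a perfect square, so G is not contained in A_6. The transitive groups of degree 6 not contained in A_6 are: C_6 (6T1, order 6), S_3 (6T2, order 6), D_6 (6T3, order 12), C_3 x S_3 (6T5, order 18), A_4 x C_2 (6T6, order 24), S_4 (6T8, order 24), S_3 x S_3 (6T9, order 36), S_4 x C_2 (6T11, order 48), (S_3 x S_3) : C_2 (6T13, order 72), PGL(2,5) (6T14, order 120), S_6 (6T16, order 720). By Dedekind's theorem, for a prime p not dividing disc(f) the degrees of the irreducible factors of f mod p form the cycle type of an element of G. Factoring f modulo the 26 such primes p <= 127 (skipping 3, 13, 17, 41, 43, which divide the discriminant), each new pattern first appears at: mod 2: f = (x^6 + x^3 + 1), pattern 6; mod 7: f = (x + 3)(x^2 + 2x + 2)(x^3 + 4x^2 + 4x + 6), pattern 3+2+1; mod 11: f = (x^2 + 9x + 2)(x^4 + x^3 + 5x^2 + x + 5), pattern 4+2; mod 31: f = (x + 2)(x + 21)(x^2 + 13x + 16)(x^2 + 14x + 5), pattern 2+2+1+1; mod 61: f = (x + 5)(x + 30)(x + 47)(x + 57)(x^2 + 32x + 1), pattern 2+1+1+1+1; mod 97: f = (x + 5)(x + 60)(x + 71)(x^3 + 46x^2 + 44x + 45), pattern 3+1+1+1; mod 113: f = (x^2 + 4x + 58)(x^2 + 34x + 5)(x^2 + 63x + 66), pattern 2+2+2; mod 127: f = (x^3 + 43x^2 + 113x + 120)(x^3 + 72x^2 + 26x + 12), pattern 3+3. No other pattern occurs in this range, so the set of observed cycle types is {6, 3+2+1, 4+2, 2+2+1+1, 2+1+1+1+1, 3+1+1+1, 2+2+2, 3+3}. The candidates containing elements of all these cycle types are (S_3 x S_3) : C_2 (6T13) of order 72, S_6 (6T16) of order 720; the others are excluded. The observed types are precisely the cycle types that occur in (S_3 x S_3) : C_2 (6T13) (apart from the identity). Each of the other remaining candidates has further cycle types, and by the Chebotarev density theorem the matching factorization patterns would occur for a proportion of primes equal to their share of the group: S_6 (6T16) additionally contains elements of type 5+1, 4+1+1 (234 of its 720 elements, about 32% of primes). None of the 26 primes tested shows any such pattern (for each of these groups the chance of that is below 10^-4), which rules them out. Hence G = (S_3 x S_3) : C_2 (6T13), of order 72.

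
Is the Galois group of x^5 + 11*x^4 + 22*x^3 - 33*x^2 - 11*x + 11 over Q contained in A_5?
The polynomial is irreducible of degree 5 over Q. Its discriminant is 14320669561 = 119669^2, a perfect square. A Galois group lies in the alternating group exactly when the discriminant is a square in Q, so the Galois group (C_5) is contained in A_5.

Yes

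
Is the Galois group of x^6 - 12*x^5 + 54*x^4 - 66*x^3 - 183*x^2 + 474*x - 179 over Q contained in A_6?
No

The polynomial is irreducible of degree 6 over Q. Its discriminant is -153891765817344, which is not a perfect square. A Galois group lies in the alternating group exactly when the discriminant is a square in Q, so the Galois group (A_4 x C_2) is not contained in A_6.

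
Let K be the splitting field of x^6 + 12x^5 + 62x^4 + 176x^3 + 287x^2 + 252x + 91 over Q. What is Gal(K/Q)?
The polynomial f is an irreducible sextic over Q, so G = Gal(f/Q) is one of the 16 transitive subgroups 6T1, ..., 6T16 of S_6. The discriminant of f is 153664 = 392^2, a perfect square, so G is contained in A_6. The transitive groups of degree 6 contained in A_6 are: A_4 (6T4, order 12), S_4 (6T7, order 24), (C_3 x C_3) : C_4 (6T10, order 36), PSL(2,5) (6T12, order 60), A_6 (6T15, order 360). By Dedekind's theorem, for a prime p not dividing disc(f) the degrees of the irreducible factors of f mod p form the cycle type of an element of G. Factoring f modulo the 33 such primes p <= 149 (skipping 2, 7, which divide the discriminant), each new pattern first appears at: mod 3: f = (x^3 + x^2 + x + 2)(x^3 + 2x^2 + 2x + 2), pattern 3+3; mod 13: f = (x)(x + 4)(x^2 + 4x + 2)(x^2 + 4x + 12), pattern 2+2+1+1. No other pattern occurs in this range, so the set of observed cycle types is {3+3, 2+2+1+1}. The candidates containing elements of all these cycle types are A_4 (6T4) of order 12, S_4 (6T7) of order 24, (C_3 x C_3) : C_4 (6T10) of order 36, PSL(2,5) (6T12) of order 60, A_6 (6T15) of order 360; the others are excluded. The observed types are precisely the cycle types that occur in A_4 (6T4) (apart from the identity). Each of the other remaining candidates has further cycle types, and by the Chebotarev density theorem the matching factorization patterns would occur for a proportion of primes equal to their share of the group: S_4 (6T7) additionally contains elements of type 4+2 (6 of its 24 elements, about 25% of primes); (C_3 x C_3) : C_4 (6T10) additionally contains elements of type 4+2, 3+1+1+1 (22 of its 36 elements, about 61% of primes); PSL(2,5) (6T12) additionally contains elements of type 5+1 (24 of its 60 elements, about 40% of primes); A_6 (6T15) additionally contains elements of type 5+1, 4+2, 3+1+1+1 (274 of its 360 elements, about 76% of primes). None of the 33 primes tested shows any such pattern (for each of these groups the chance of that is below 10^-4), which rules them out. Hence G = A_4 (6T4), of order 12.

A_4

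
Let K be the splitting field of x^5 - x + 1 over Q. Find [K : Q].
120

The degree of the splitting field over Q equals the order of the Galois group, so first determine the group. The polynomial f is an irreducible quintic over Q, so G = Gal(f/Q) is a transitive subgroup of S_5: one of C_5 (5T1, order 5), D_5 (5T2, order 10), F_20 (5T3, order 20), A_5 (5T4, order 60) or S_5 (5T5, order 120). The discriminant of f is 2869, which is not a perfect square, so G is not contained in A_5. The transitive groups of degree 5 not contained in A_5 are: F_20 (5T3, order 20), S_5 (5T5, order 120). By Dedekind's theorem, for a prime p not dividing disc(f) the degrees of the irreducible factors of f mod p form the cycle type of an element of G. Factoring f modulo the first such prime p = 2, each new pattern first appears at: mod 2: f = (x^2 + x + 1)(x^3 + x^2 + 1), pattern 3+2. No other pattern occurs in this range, so the set of observed cycle types is {3+2}. Among the candidates above, the only group containing elements of all these cycle types is S_5 (5T5) — F_20 (5T3) lacks at least one of them. Hence G = S_5 (5T5), of order 120. The Galois group S_5 (5T5) has order 120, so the splitting field has degree 120 over Q.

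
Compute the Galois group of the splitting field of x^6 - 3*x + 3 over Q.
(S_3 x S_3) : C_2, the group 6T13 of order 72

The polynomial f is an irreducible sextic over Q, so G = Gal(f/Q) is one of the 16 transitive subgroups 6T1, ..., 6T16 of S_6. The discriminant of f is -9059283, which is not a perfect square, so G is not contained in A_6. The transitive groups of degree 6 not contained in A_6 are: C_6 (6T1, order 6), S_3 (6T2, order 6), D_6 (6T3, order 12), C_3 x S_3 (6T5, order 18), A_4 x C_2 (6T6, order 24), S_4 (6T8, order 24), S_3 x S_3 (6T9, order 36), S_4 x C_2 (6T11, order 48), (S_3 x S_3) : C_2 (6T13, order 72), PGL(2,5) (6T14, order 120), S_6 (6T16, order 720). By Dedekind's theorem, for a prime p not dividing disc(f) the degrees of the irreducible factors of f mod p form the cycle type of an element of G. Factoring f modulo the 28 such primes p <= 127 (skipping 3, 17, 43, which divide the discriminant), each new pattern first appears at: mod 2: f = (x^6 + x + 1), pattern 6; mod 7: f = (x + 1)(x^2 + 4x + 6)(x^3 + 2x^2 + x + 4), pattern 3+2+1; mod 11: f = (x^2 + 9x + 2)(x^4 + 2x^3 + 2x^2 + 7), pattern 4+2; mod 13: f = (x + 3)(x + 8)(x^2 + 3x + 6)(x^2 + 12x + 3), pattern 2+2+1+1; mod 61: f = (x + 40)(x + 51)(x + 57)(x + 59)(x^2 + 37x + 50), pattern 2+1+1+1+1; mod 97: f = (x + 48)(x + 85)(x + 87)(x^3 + 71x^2 + 60x + 63), pattern 3+1+1+1; mod 113: f = (x^2 + 49x + 72)(x^2 + 68x + 105)(x^2 + 109x + 10), pattern 2+2+2; mod 127: f = (x^3 + 39x^2 + 106x + 109)(x^3 + 88x^2 + 18x + 21), pattern 3+3. No other pattern occurs in this range, so the set of observed cycle types is {6, 3+2+1, 4+2, 2+2+1+1, 2+1+1+1+1, 3+1+1+1, 2+2+2, 3+3}. The candidates containing elements of all these cycle types are (S_3 x S_3) : C_2 (6T13) of order 72, S_6 (6T16) of order 720; the others are excluded. The observed types are precisely the cycle types that occur in (S_3 x S_3) : C_2 (6T13) (apart from the identity). Each of the other remaining candidates has further cycle types, and by the Chebotarev density theorem the matching factorization patterns would occur for a proportion of primes equal to their share of the group: S_6 (6T16) additionally contains elements of type 5+1, 4+1+1 (234 of its 720 elements, about 32% of primes). None of the 28 primes tested shows any such pattern (for each of these groups the chance of that is below 10^-4), which rules them out. Hence G = (S_3 x S_3) : C_2 (6T13), of order 72.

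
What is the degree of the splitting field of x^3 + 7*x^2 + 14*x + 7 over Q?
The degree of the splitting field over Q equals the order of the Galois group, so first determine the group. The polynomial is an irreducible cubic over Q and its discriminant is 49 = 7^2, a perfect square. For an irreducible cubic, a square discriminant forces the Galois group to be A_3, the cyclic group of order 3. The Galois group C_3 (3T1) has order 3, so the splitting field has degree 3 over Q.

3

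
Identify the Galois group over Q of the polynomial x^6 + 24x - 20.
The polynomial f is an irreducible sextic over Q, so G = Gal(f/Q) is one of the 16 transitive subgroups 6T1, ..., 6T16 of S_6. The discriminant of f is 746496000000 = 864000^2, a perfect square, so G is contained in A_6. The transitive groups of degree 6 contained in A_6 are: A_4 (6T4, order 12), S_4 (6T7, order 24), (C_3 x C_3) : C_4 (6T10, order 36), PSL(2,5) (6T12, order 60), A_6 (6T15, order 360). By Dedekind's theorem, for a prime p not dividing disc(f) the degrees of the irreducible factors of f mod p form the cycle type of an element of G. Factoring f modulo the 6 such primes p <= 23 (skipping 2, 3, 5, which divide the discriminant), each new pattern first appears at: mod 7: f = (x + 3)(x^5 + 4x^4 + 2x^3 + x^2 + 4x + 5), pattern 5+1; mod 23: f = (x + 7)(x + 12)(x + 21)(x^3 + 6x^2 + 13x + 16), pattern 3+1+1+1. No other pattern occurs in this range, so the set of observed cycle types is {5+1, 3+1+1+1}. Among the candidates above, the only group containing elements of all these cycle types is A_6 (6T15) — each of A_4 (6T4), S_4 (6T7), (C_3 x C_3) : C_4 (6T10), PSL(2,5) (6T12) lacks at least one of them. Hence G = A_6 (6T15), of order 360.

A_6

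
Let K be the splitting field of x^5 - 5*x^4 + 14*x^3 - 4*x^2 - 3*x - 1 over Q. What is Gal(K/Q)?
The polynomial f is an irreducible quintic over Q, so G = Gal(f/Q) is a transitive subgroup of S_5: one of C_5 (5T1, order 5), D_5 (5T2, order 10), F_20 (5T3, order 20), A_5 (5T4, order 60) or S_5 (5T5, order 120). The discriminant of f is 21007312, which is not a perfect square, so G is not contained in A_5. The transitive groups of degree 5 not contained in A_5 are: F_20 (5T3, order 20), S_5 (5T5, order 120). By Dedekind's theorem, for a prime p not dividing disc(f) the degrees of the irreducible factors of f mod p form the cycle type of an element of G. Factoring f modulo the 5 such primes p <= 13 (skipping 2, which divides the discriminant), each new pattern first appears at: mod 3: f = (x^5 + x^4 + 2x^3 + 2x^2 + 2), pattern 5; mod 5: f = (x + 2)(x^4 + 3x^3 + 3x^2 + 2), pattern 4+1; mod 13: f = (x + 5)(x + 6)(x^3 + 10x^2 + 4x + 3), pattern 3+1+1. No other pattern occurs in this range, so the set of observed cycle types is {5, 4+1, 3+1+1}. Among the candidates above, the only group containing elements of all these cycle types is S_5 (5T5) — F_20 (5T3) lacks at least one of them. Hence G = S_5 (5T5), of order 120.

S_5 (order 120)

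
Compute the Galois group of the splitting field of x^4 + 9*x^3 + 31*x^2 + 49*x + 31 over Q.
The polynomial is an irreducible quartic over Q and its discriminant is 125, which is not a perfect square, so the Galois group is not contained in A_4. The resolvent cubic y^3 - 31*y^2 + 317*y - 1068 has exactly one rational root, so the Galois group is C_4 or D_4. The quartic becomes reducible over Q(sqrt(disc)), so the group is C_4.

C_4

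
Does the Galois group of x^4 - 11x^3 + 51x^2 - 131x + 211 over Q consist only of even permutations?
No

The polynomial is irreducible of degree 4 over Q. Its discriminant is 66430125, which is not a perfect square. A Galois group lies in the alternating group exactly when the discriminant is a square in Q, so the Galois group (C_4) is not contained in A_4.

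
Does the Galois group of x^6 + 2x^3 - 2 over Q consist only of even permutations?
No

The polynomial is irreducible of degree 6 over Q. Its discriminant is 5038848, which is not a perfect square. A Galois group lies in the alternating group exactly when the discriminant is a square in Q, so the Galois group (S_3 x S_3) is not contained in A_6.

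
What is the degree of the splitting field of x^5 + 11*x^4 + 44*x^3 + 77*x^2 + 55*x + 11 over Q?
5

The degree of the splitting field over Q equals the order of the Galois group, so first determine the group. The polynomial f is an irreducible quintic over Q, so G = Gal(f/Q) is a transitive subgroup of S_5: one of C_5 (5T1, order 5), D_5 (5T2, order 10), F_20 (5T3, order 20), A_5 (5T4, order 60) or S_5 (5T5, order 120). The discriminant of f is 14641 = 121^2, a perfect square, so G is contained in A_5. The transitive groups of degree 5 contained in A_5 are: C_5 (5T1, order 5), D_5 (5T2, order 10), A_5 (5T4, order 60). By Dedekind's theorem, for a prime p not dividing disc(f) the degrees of the irreducible factors of f mod p form the cycle type of an element of G. Factoring f modulo the 14 such primes p <= 47 (skipping 11, which divides the discriminant), each new pattern first appears at: mod 2: f = (x^5 + x^4 + x^2 + x + 1), pattern 5; mod 23: f = (x + 11)(x + 14)(x + 15)(x + 19)(x + 21), pattern 1+1+1+1+1. No other pattern occurs in this range, so the set of observed cycle types is {5, 1+1+1+1+1}. The candidates containing elements of all these cycle types are C_5 (5T1) of order 5, D_5 (5T2) of order 10, A_5 (5T4) of order 60; the others are excluded. The observed types are precisely the cycle types that occur in C_5 (5T1). Each of the other remaining candidates has further cycle types, and by the Chebotarev density theorem the matching factorization patterns would occur for a proportion of primes equal to their share of the group: D_5 (5T2) additionally contains elements of type 2+2+1 (5 of its 10 elements, about 50% of primes); A_5 (5T4) additionally contains elements of type 3+1+1, 2+2+1 (35 of its 60 elements, about 58% of primes). None of the 14 primes tested shows any such pattern (for each of these groups the chance of that is below 10^-4), which rules them out. Hence G = C_5 (5T1), of order 5. The Galois group C_5 (5T1) has order 5, so the splitting field has degree 5 over Q.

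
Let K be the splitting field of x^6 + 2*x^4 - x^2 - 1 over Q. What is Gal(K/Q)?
The polynomial f is an irreducible sextic over Q, so G = Gal(f/Q) is one of the 16 transitive subgroups 6T1, ..., 6T16 of S_6. The discriminant of f is 153664 = 392^2, a perfect square, so G is contained in A_6. The transitive groups of degree 6 contained in A_6 are: A_4 (6T4, order 12), S_4 (6T7, order 24), (C_3 x C_3) : C_4 (6T10, order 36), PSL(2,5) (6T12, order 60), A_6 (6T15, order 360). By Dedekind's theorem, for a prime p not dividing disc(f) the degrees of the irreducible factors of f mod p form the cycle type of an element of G. Factoring f modulo the 33 such primes p <= 149 (skipping 2, 7, which divide the discriminant), each new pattern first appears at: mod 3: f = (x^3 + x^2 + 2)(x^3 + 2x^2 + 1), pattern 3+3; mod 13: f = (x + 2)(x + 11)(x^2 + 8)(x^2 + 11), pattern 2+2+1+1. No other pattern occurs in this range, so the set of observed cycle types is {3+3, 2+2+1+1}. The candidates containing elements of all these cycle types are A_4 (6T4) of order 12, S_4 (6T7) of order 24, (C_3 x C_3) : C_4 (6T10) of order 36, PSL(2,5) (6T12) of order 60, A_6 (6T15) of order 360; the others are excluded. The observed types are precisely the cycle types that occur in A_4 (6T4) (apart from the identity). Each of the other remaining candidates has further cycle types, and by the Chebotarev density theorem the matching factorization patterns would occur for a proportion of primes equal to their share of the group: S_4 (6T7) additionally contains elements of type 4+2 (6 of its 24 elements, about 25% of primes); (C_3 x C_3) : C_4 (6T10) additionally contains elements of type 4+2, 3+1+1+1 (22 of its 36 elements, about 61% of primes); PSL(2,5) (6T12) additionally contains elements of type 5+1 (24 of its 60 elements, about 40% of primes); A_6 (6T15) additionally contains elements of type 5+1, 4+2, 3+1+1+1 (274 of its 360 elements, about 76% of primes). None of the 33 primes tested shows any such pattern (for each of these groups the chance of that is below 10^-4), which rules them out. Hence G = A_4 (6T4), of order 12.

A_4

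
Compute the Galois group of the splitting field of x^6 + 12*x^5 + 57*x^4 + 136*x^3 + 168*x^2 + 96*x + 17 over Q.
The polynomial f is an irreducible sextic over Q, so G = Gal(f/Q) is one of the 16 transitive subgroups 6T1, ..., 6T16 of S_6. The discriminant of f is -419904, which is not a perfect square, so G is not contained in A_6. The transitive groups of degree 6 not contained in A_6 are: C_6 (6T1, order 6), S_3 (6T2, order 6), D_6 (6T3, order 12), C_3 x S_3 (6T5, order 18), A_4 x C_2 (6T6, order 24), S_4 (6T8, order 24), S_3 x S_3 (6T9, order 36), S_4 x C_2 (6T11, order 48), (S_3 x S_3) : C_2 (6T13, order 72), PGL(2,5) (6T14, order 120), S_6 (6T16, order 720). By Dedekind's theorem, for a prime p not dividing disc(f) the degrees of the irreducible factors of f mod p form the cycle type of an element of G. Factoring f modulo the 33 such primes p <= 149 (skipping 2, 3, which divide the discriminant), each new pattern first appears at: mod 5: f = (x^3 + 2x + 4)(x^3 + 2x^2 + 3), pattern 3+3; mod 7: f = (x^6 + 5x^5 + x^4 + 3x^3 + 5x + 3), pattern 6; mod 17: f = (x)(x + 4)(x^2 + 4x + 10)(x^2 + 4x + 16), pattern 2+2+1+1; mod 19: f = (x + 8)(x + 9)(x + 14)(x + 15)(x^2 + 4x + 10), pattern 2+1+1+1+1; mod 71: f = (x^2 + 4x + 44)(x^2 + 4x + 49)(x^2 + 4x + 58), pattern 2+2+2. No other pattern occurs in this range, so the set of observed cycle types is {3+3, 6, 2+2+1+1, 2+1+1+1+1, 2+2+2}. The candidates containing elements of all these cycle types are A_4 x C_2 (6T6) of order 24, S_4 x C_2 (6T11) of order 48, (S_3 x S_3) : C_2 (6T13) of order 72, S_6 (6T16) of order 720; the others are excluded. The observed types are precisely the cycle types that occur in A_4 x C_2 (6T6) (apart from the identity). Each of the other remaining candidates has further cycle types, and by the Chebotarev density theorem the matching factorization patterns would occur for a proportion of primes equal to their share of the group: S_4 x C_2 (6T11) additionally contains elements of type 4+2, 4+1+1 (12 of its 48 elements, about 25% of primes); (S_3 x S_3) : C_2 (6T13) additionally contains elements of type 4+2, 3+2+1, 3+1+1+1 (34 of its 72 elements, about 47% of primes); S_6 (6T16) additionally contains elements of type 5+1, 4+2, 4+1+1, 3+2+1, 3+1+1+1 (484 of its 720 elements, about 67% of primes). None of the 33 primes tested shows any such pattern (for each of these groups the chance of that is below 10^-4), which rules them out. Hence G = A_4 x C_2 (6T6), of order 24.

A_4 x C_2 (also written A4xC2)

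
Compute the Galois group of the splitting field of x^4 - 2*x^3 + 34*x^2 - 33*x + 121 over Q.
C_4

The polynomial is an irreducible quartic over Q and its discriminant is 660675125, which is not a perfect square, so the Galois group is not contained in A_4. The resolvent cubic y^3 - 34*y^2 - 418*y + 14883 has exactly one rational root, so the Galois group is C_4 or D_4. The quartic becomes reducible over Q(sqrt(disc)), so the group is C_4.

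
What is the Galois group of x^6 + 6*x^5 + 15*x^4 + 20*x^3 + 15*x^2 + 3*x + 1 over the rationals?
6T13: (S_3 x S_3) : C_2

The polynomial f is an irreducible sextic over Q, so G = Gal(f/Q) is one of the 16 transitive subgroups 6T1, ..., 6T16 of S_6. The discriminant of f is -9059283, which is not a perfect square, so G is not contained in A_6. The transitive groups of degree 6 not contained in A_6 are: C_6 (6T1, order 6), S_3 (6T2, order 6), D_6 (6T3, order 12), C_3 x S_3 (6T5, order 18), A_4 x C_2 (6T6, order 24), S_4 (6T8, order 24), S_3 x S_3 (6T9, order 36), S_4 x C_2 (6T11, order 48), (S_3 x S_3) : C_2 (6T13, order 72), PGL(2,5) (6T14, order 120), S_6 (6T16, order 720). By Dedekind's theorem, for a prime p not dividing disc(f) the degrees of the irreducible factors of f mod p form the cycle type of an element of G. Factoring f modulo the 28 such primes p <= 127 (skipping 3, 17, 43, which divide the discriminant), each new pattern first appears at: mod 2: f = (x^6 + x^4 + x^2 + x + 1), pattern 6; mod 7: f = (x + 2)(x^2 + 6x + 4)(x^3 + 5x^2 + x + 1), pattern 3+2+1; mod 11: f = (x^2 + 1)(x^4 + 6x^3 + 3x^2 + 3x + 1), pattern 4+2; mod 13: f = (x + 4)(x + 9)(x^2 + x + 3)(x^2 + 5x + 10), pattern 2+2+1+1; mod 61: f = (x + 41)(x + 52)(x + 58)(x + 60)(x^2 + 39x + 27), pattern 2+1+1+1+1; mod 97: f = (x + 49)(x + 86)(x + 88)(x^3 + 74x^2 + 11x + 1), pattern 3+1+1+1; mod 113: f = (x^2 + 51x + 9)(x^2 + 70x + 61)(x^2 + 111x + 7), pattern 2+2+2; mod 127: f = (x^3 + 42x^2 + 60x + 1)(x^3 + 91x^2 + 70x + 1), pattern 3+3. No other pattern occurs in this range, so the set of observed cycle types is {6, 3+2+1, 4+2, 2+2+1+1, 2+1+1+1+1, 3+1+1+1, 2+2+2, 3+3}. The candidates containing elements of all these cycle types are (S_3 x S_3) : C_2 (6T13) of order 72, S_6 (6T16) of order 720; the others are excluded. The observed types are precisely the cycle types that occur in (S_3 x S_3) : C_2 (6T13) (apart from the identity). Each of the other remaining candidates has further cycle types, and by the Chebotarev density theorem the matching factorization patterns would occur for a proportion of primes equal to their share of the group: S_6 (6T16) additionally contains elements of type 5+1, 4+1+1 (234 of its 720 elements, about 32% of primes). None of the 28 primes tested shows any such pattern (for each of these groups the chance of that is below 10^-4), which rules them out. Hence G = (S_3 x S_3) : C_2 (6T13), of order 72.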